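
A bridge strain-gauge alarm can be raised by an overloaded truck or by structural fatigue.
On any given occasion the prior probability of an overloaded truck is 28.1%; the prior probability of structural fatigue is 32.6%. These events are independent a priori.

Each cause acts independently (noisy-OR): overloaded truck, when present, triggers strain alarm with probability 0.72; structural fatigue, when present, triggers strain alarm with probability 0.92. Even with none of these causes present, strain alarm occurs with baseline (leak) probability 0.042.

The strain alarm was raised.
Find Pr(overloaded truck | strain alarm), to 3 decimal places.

Under noisy-OR, P(strain alarm | causes) = 1 − (1−0.042)·∏(1−qᵢ) over the active causes.
Sum P(strain alarm|·) weighted by the priors over the 4 (overloaded truck, structural fatigue) configurations:
  P(strain alarm) = 0.042*0.719*0.674 + 0.92336*0.719*0.326 + 0.73176*0.281*0.674 + 0.978541*0.281*0.326
        = 0.020353 + 0.216430 + 0.138591 + 0.089640 = 0.465014
Keeping only the overloaded truck-present terms gives 0.228231, so
  P(overloaded truck | strain alarm) = 0.228231 / 0.465014 ≈ 0.491

Pr(overloaded truck | strain alarm) ≈ 0.491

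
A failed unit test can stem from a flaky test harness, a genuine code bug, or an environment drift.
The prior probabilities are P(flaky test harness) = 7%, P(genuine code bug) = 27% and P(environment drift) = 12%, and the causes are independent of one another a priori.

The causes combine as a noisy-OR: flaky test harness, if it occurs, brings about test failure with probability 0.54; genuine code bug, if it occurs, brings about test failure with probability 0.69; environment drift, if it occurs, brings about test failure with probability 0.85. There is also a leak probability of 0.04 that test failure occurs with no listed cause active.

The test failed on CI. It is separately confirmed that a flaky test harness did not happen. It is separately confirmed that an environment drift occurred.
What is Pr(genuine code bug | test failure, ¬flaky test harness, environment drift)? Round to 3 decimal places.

Under noisy-OR, P(test failure | causes) = 1 − (1−0.04)·∏(1−qᵢ) over the active causes.
For the numerator, keep only genuine code bug=true terms: 0.95536×0.27 = 0.257947
Denominator P(test failure | ¬flaky test harness, environment drift): 0.856×0.73 + 0.95536×0.27 = 0.882827
Posterior = 0.257947 / 0.882827 ≈ 0.292

Pr(genuine code bug | test failure, ¬flaky test harness, environment drift) ≈ 0.292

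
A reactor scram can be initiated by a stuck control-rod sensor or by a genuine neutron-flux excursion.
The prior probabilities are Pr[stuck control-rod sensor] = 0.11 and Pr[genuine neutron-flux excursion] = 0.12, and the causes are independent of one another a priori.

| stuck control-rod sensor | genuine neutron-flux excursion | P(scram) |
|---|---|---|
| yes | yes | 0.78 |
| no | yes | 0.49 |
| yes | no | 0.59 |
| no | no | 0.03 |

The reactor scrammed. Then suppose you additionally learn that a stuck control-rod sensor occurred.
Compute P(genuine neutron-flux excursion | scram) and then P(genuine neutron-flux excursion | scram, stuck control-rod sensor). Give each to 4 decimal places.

P(scram) = 0.03*0.89*0.88 + 0.49*0.89*0.12 + 0.59*0.11*0.88 + 0.78*0.11*0.12 = 0.023496 + 0.052332 + 0.057112 + 0.010296 = 0.143236
Restricting to configurations with genuine neutron-flux excursion present: 0.052332 + 0.010296 = 0.062628.
P(genuine neutron-flux excursion | scram) = 0.062628 / 0.143236 ≈ 0.4372

With the extra evidence:
Numerator (weight on configurations with genuine neutron-flux excursion): 0.78·0.12 = 0.093600
The normalizing constant is 0.59·0.88 + 0.78·0.12 = 0.612800
Posterior = 0.093600 / 0.612800 ≈ 0.1527

P(genuine neutron-flux excursion | scram) ≈ 0.4372; P(genuine neutron-flux excursion | scram, stuck control-rod sensor) ≈ 0.1527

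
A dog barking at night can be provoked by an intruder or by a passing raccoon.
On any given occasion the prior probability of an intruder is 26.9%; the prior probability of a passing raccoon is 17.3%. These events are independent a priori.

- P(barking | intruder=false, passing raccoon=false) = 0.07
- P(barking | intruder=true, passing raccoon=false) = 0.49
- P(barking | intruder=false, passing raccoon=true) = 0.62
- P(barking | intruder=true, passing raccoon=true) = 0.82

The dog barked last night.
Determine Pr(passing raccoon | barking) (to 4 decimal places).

For the numerator, keep only passing raccoon=true terms: 0.078407 + 0.038160 = 0.116567
The normalizing constant is 0.07·0.731·0.827 + 0.62·0.731·0.173 + 0.49·0.269·0.827 + 0.82·0.269·0.173 = 0.267892
P(passing raccoon | barking) = 0.116567/0.267892 ≈ 0.4351

Pr(passing raccoon | barking) ≈ 0.4351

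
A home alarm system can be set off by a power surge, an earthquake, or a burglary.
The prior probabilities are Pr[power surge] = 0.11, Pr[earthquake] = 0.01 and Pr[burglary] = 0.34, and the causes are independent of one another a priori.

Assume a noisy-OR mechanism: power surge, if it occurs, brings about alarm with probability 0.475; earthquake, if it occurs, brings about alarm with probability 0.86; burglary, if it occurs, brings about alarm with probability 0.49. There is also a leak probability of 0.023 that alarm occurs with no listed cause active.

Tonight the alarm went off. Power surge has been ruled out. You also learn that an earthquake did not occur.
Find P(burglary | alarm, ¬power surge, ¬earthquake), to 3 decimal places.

Under noisy-OR, P(alarm | causes) = 1 − (1−0.023)·∏(1−qᵢ) over the active causes.
Sum P(alarm|·) weighted by the priors over both values of burglary:
  P(alarm | ¬power surge, ¬earthquake) = 0.023×0.66 + 0.50173×0.34
        = 0.015180 + 0.170588 = 0.185768
The terms with burglary present sum to 0.170588, so
  P(burglary | alarm, ¬power surge, ¬earthquake) = 0.170588 / 0.185768 ≈ 0.918

P(burglary | alarm, ¬power surge, ¬earthquake) ≈ 0.918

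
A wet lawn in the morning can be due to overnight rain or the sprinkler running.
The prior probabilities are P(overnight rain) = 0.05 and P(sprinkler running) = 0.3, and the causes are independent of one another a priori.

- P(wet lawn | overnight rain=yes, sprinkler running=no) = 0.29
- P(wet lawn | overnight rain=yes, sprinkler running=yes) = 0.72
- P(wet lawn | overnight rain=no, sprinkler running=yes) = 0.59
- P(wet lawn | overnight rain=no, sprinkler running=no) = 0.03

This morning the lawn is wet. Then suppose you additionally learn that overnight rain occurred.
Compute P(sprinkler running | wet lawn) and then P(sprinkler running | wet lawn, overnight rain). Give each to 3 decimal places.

P(sprinkler running | wet lawn) ≈ 0.856; P(sprinkler running | wet lawn, overnight rain) ≈ 0.516

Sum P(wet lawn|·) weighted by the priors over the 4 (overnight rain, sprinkler running) configurations:
  P(wet lawn) = 0.03·0.95·0.7 + 0.59·0.95·0.3 + 0.29·0.05·0.7 + 0.72·0.05·0.3
        = 0.019950 + 0.168150 + 0.010150 + 0.010800 = 0.209050
The terms with sprinkler running present sum to 0.178950, so
  P(sprinkler running | wet lawn) = 0.178950 / 0.209050 ≈ 0.856

Now condition on the additional information:
P(wet lawn | overnight rain) = 0.29*0.7 + 0.72*0.3 = 0.203000 + 0.216000 = 0.419000
The sprinkler running-present share is 0.72*0.3 = 0.216000.
Hence the posterior is 0.216000/0.419000 ≈ 0.516.
This is intercausal reasoning (explaining away): once overnight rain accounts for the wet lawn, sprinkler running becomes less likely.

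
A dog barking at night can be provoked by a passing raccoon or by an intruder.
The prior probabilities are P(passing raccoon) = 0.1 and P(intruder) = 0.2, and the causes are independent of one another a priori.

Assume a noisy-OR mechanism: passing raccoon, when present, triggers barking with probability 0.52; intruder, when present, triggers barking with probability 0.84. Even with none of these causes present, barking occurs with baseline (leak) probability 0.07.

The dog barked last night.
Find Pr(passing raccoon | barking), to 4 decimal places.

Under noisy-OR, P(barking | causes) = 1 − (1−0.07)·∏(1−qᵢ) over the active causes.
Numerator (weight on configurations with passing raccoon): 0.044288 + 0.018572 = 0.062860
Normalizer over all consistent configurations: 0.07·0.9·0.8 + 0.8512·0.9·0.2 + 0.5536·0.1·0.8 + 0.928576·0.1·0.2 = 0.266476
P(passing raccoon | barking) = 0.062860/0.266476 ≈ 0.2359

Pr(passing raccoon | barking) ≈ 0.2359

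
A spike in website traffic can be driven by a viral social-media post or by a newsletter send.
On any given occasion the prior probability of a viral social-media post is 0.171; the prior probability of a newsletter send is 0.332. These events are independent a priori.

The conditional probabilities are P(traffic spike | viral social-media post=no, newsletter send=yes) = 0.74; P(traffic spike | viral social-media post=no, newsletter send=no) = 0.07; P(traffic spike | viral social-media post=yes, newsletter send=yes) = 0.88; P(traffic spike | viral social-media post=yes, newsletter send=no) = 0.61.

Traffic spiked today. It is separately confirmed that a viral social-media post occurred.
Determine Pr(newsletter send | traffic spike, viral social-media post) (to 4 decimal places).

Numerator (weight on configurations with newsletter send): 0.88×0.332 = 0.292160
Normalizer over all consistent configurations: 0.61×0.668 + 0.88×0.332 = 0.699640
Posterior = 0.292160 / 0.699640 ≈ 0.4176

Pr(newsletter send | traffic spike, viral social-media post) ≈ 0.4176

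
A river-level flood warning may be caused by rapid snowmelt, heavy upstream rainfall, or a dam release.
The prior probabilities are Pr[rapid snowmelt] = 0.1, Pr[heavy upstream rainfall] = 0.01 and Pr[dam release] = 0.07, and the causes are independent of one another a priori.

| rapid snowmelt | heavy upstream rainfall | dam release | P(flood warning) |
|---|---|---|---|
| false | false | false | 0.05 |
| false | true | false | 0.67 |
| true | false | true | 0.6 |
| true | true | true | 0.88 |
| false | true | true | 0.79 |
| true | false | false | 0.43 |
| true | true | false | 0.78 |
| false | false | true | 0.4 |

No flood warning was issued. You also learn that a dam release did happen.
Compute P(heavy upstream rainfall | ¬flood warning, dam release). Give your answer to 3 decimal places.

P(heavy upstream rainfall | ¬flood warning, dam release) ≈ 0.003

P(¬flood warning | dam release) = 0.6×0.9×0.99 + 0.21×0.9×0.01 + 0.4×0.1×0.99 + 0.12×0.1×0.01 = 0.534600 + 0.001890 + 0.039600 + 0.000120 = 0.576210
Restricting to configurations with heavy upstream rainfall present: 0.001890 + 0.000120 = 0.002010.
Hence the posterior is 0.002010/0.576210 ≈ 0.003.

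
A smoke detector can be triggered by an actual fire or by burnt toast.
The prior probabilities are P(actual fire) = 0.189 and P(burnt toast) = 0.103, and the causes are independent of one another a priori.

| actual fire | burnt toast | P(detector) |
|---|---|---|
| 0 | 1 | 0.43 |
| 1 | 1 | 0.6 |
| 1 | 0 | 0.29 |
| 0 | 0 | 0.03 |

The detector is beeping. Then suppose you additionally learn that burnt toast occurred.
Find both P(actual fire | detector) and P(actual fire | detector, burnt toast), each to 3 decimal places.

P(actual fire | detector) ≈ 0.513; P(actual fire | detector, burnt toast) ≈ 0.245

P(detector) = 0.03*0.811*0.897 + 0.43*0.811*0.103 + 0.29*0.189*0.897 + 0.6*0.189*0.103 = 0.021824 + 0.035919 + 0.049165 + 0.011680 = 0.118588
Of this, 0.060845 comes from 0.049165 + 0.011680 (the actual fire=true cases).
So P(actual fire | detector) = 0.060845/0.118588 ≈ 0.513.

With the extra evidence:
Numerator (weight on configurations with actual fire): 0.6·0.189 = 0.113400
Normalizer over all consistent configurations: 0.43·0.811 + 0.6·0.189 = 0.462130
P(actual fire | detector, burnt toast) = 0.113400/0.462130 ≈ 0.245
This is intercausal reasoning (explaining away): once burnt toast accounts for the detector, actual fire becomes less likely.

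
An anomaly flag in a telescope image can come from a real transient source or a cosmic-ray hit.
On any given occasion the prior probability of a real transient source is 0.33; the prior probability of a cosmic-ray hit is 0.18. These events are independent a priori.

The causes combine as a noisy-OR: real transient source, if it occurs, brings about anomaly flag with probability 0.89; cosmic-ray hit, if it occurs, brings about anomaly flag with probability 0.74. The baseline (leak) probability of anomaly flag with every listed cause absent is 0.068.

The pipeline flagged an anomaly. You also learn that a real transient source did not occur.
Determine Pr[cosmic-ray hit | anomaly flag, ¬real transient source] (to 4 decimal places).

Under noisy-OR, P(anomaly flag | causes) = 1 − (1−0.068)·∏(1−qᵢ) over the active causes.
Numerator (weight on configurations with cosmic-ray hit): 0.75768*0.18 = 0.136382
Normalizer over all consistent configurations: 0.068*0.82 + 0.75768*0.18 = 0.192142
Posterior = 0.136382 / 0.192142 ≈ 0.7098

Pr[cosmic-ray hit | anomaly flag, ¬real transient source] ≈ 0.7098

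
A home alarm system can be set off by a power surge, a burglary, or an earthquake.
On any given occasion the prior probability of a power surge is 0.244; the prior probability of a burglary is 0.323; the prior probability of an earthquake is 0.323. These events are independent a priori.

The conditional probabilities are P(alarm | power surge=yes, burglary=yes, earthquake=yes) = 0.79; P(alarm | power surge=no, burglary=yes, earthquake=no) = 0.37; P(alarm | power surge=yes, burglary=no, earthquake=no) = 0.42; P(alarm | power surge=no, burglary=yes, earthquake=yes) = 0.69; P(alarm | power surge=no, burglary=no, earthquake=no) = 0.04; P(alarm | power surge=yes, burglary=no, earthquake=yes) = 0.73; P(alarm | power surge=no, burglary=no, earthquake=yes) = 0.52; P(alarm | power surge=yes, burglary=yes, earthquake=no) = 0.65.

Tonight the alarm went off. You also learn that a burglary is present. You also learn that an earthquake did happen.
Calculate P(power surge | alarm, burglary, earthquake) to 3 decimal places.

Enumerate both values of power surge and weight by the priors:
  P(alarm | burglary, earthquake) = 0.69*0.756 + 0.79*0.244
        = 0.521640 + 0.192760 = 0.714400
Keeping only the power surge-present terms gives 0.192760, so
  P(power surge | alarm, burglary, earthquake) = 0.192760 / 0.714400 ≈ 0.270

P(power surge | alarm, burglary, earthquake) ≈ 0.270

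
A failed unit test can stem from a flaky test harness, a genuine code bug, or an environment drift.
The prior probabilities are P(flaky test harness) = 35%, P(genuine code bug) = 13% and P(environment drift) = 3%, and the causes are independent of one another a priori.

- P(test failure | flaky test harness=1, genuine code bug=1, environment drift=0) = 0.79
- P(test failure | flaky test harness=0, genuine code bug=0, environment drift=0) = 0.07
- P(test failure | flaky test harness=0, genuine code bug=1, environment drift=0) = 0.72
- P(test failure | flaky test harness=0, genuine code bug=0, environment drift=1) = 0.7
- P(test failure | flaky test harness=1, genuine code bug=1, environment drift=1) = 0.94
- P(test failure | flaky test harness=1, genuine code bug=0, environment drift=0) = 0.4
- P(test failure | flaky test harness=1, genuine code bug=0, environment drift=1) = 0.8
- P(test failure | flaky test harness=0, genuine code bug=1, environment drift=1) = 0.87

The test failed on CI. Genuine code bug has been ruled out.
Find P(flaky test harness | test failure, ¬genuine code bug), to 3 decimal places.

P(flaky test harness | test failure, ¬genuine code bug) ≈ 0.714

Numerator (weight on configurations with flaky test harness): 0.135800 + 0.008400 = 0.144200
Denominator P(test failure | ¬genuine code bug): 0.07×0.65×0.97 + 0.7×0.65×0.03 + 0.4×0.35×0.97 + 0.8×0.35×0.03 = 0.201985
Posterior = 0.144200 / 0.201985 ≈ 0.714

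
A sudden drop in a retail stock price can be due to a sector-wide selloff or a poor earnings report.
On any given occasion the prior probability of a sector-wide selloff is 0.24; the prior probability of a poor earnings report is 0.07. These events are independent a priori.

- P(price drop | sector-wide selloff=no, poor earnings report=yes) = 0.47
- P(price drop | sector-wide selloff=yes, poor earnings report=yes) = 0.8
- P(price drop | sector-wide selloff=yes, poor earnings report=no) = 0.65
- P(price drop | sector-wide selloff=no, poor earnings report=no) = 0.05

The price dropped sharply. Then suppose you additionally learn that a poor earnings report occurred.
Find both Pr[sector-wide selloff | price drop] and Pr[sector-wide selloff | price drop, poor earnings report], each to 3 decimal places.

Pr[sector-wide selloff | price drop] ≈ 0.724; Pr[sector-wide selloff | price drop, poor earnings report] ≈ 0.350

P(price drop) = 0.05*0.76*0.93 + 0.47*0.76*0.07 + 0.65*0.24*0.93 + 0.8*0.24*0.07 = 0.035340 + 0.025004 + 0.145080 + 0.013440 = 0.218864
Restricting to configurations with sector-wide selloff present: 0.145080 + 0.013440 = 0.158520.
So P(sector-wide selloff | price drop) = 0.158520/0.218864 ≈ 0.724.

Now condition on the additional information:
P(price drop | poor earnings report) = 0.47·0.76 + 0.8·0.24 = 0.357200 + 0.192000 = 0.549200
The sector-wide selloff-present share is 0.8·0.24 = 0.192000.
So P(sector-wide selloff | price drop, poor earnings report) = 0.192000/0.549200 ≈ 0.350.
This is intercausal reasoning (explaining away): once poor earnings report accounts for the price drop, sector-wide selloff becomes less likely.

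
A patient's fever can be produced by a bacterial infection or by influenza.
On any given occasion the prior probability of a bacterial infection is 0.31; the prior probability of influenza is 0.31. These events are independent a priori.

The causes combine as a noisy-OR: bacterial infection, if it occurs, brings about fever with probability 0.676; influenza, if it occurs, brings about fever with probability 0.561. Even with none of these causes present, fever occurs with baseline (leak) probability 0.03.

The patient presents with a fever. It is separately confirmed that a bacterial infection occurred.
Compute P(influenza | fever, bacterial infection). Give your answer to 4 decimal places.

P(influenza | fever, bacterial infection) ≈ 0.3609

Under noisy-OR, P(fever | causes) = 1 − (1−0.03)·∏(1−qᵢ) over the active causes.
By total probability over both values of influenza:
  P(fever | bacterial infection) = 0.68572·0.69 + 0.862031·0.31
        = 0.473147 + 0.267230 = 0.740377
The terms with influenza present sum to 0.267230, so
  P(influenza | fever, bacterial infection) = 0.267230 / 0.740377 ≈ 0.3609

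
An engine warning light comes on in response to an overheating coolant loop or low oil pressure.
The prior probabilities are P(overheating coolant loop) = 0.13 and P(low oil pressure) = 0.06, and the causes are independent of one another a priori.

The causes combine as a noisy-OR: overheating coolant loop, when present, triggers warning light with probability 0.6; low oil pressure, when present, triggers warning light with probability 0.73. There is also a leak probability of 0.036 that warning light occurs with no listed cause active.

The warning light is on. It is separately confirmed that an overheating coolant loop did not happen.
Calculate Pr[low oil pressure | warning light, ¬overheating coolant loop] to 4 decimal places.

Pr[low oil pressure | warning light, ¬overheating coolant loop] ≈ 0.5674

Under noisy-OR, P(warning light | causes) = 1 − (1−0.036)·∏(1−qᵢ) over the active causes.
Numerator (weight on configurations with low oil pressure): 0.73972×0.06 = 0.044383
Denominator P(warning light | ¬overheating coolant loop): 0.036×0.94 + 0.73972×0.06 = 0.078223
Posterior = 0.044383 / 0.078223 ≈ 0.5674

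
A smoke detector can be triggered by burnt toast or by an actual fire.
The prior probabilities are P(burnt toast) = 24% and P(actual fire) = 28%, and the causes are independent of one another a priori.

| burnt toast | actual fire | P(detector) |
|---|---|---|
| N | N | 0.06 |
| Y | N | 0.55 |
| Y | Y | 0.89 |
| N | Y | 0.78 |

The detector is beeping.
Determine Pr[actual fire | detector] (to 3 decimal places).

For the numerator, keep only actual fire=true terms: 0.165984 + 0.059808 = 0.225792
Denominator P(detector): 0.06·0.76·0.72 + 0.78·0.76·0.28 + 0.55·0.24·0.72 + 0.89·0.24·0.28 = 0.353664
P(actual fire | detector) = 0.225792/0.353664 ≈ 0.638

Pr[actual fire | detector] ≈ 0.638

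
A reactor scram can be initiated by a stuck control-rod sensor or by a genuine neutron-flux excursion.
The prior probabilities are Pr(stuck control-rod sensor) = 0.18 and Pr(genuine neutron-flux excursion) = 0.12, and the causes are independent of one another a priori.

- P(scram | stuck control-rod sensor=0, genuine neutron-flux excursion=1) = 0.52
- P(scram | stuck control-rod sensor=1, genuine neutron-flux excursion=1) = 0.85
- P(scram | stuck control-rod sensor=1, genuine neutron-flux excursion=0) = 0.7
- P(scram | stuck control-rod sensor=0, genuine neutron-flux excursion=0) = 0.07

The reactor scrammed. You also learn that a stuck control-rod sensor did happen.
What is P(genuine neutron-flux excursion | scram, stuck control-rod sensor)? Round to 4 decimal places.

P(genuine neutron-flux excursion | scram, stuck control-rod sensor) ≈ 0.1421

Enumerate both values of genuine neutron-flux excursion and weight by the priors:
  P(scram | stuck control-rod sensor) = 0.7×0.88 + 0.85×0.12
        = 0.616000 + 0.102000 = 0.718000
Configurations with genuine neutron-flux excursion contribute 0.102000, so
  P(genuine neutron-flux excursion | scram, stuck control-rod sensor) = 0.102000 / 0.718000 ≈ 0.1421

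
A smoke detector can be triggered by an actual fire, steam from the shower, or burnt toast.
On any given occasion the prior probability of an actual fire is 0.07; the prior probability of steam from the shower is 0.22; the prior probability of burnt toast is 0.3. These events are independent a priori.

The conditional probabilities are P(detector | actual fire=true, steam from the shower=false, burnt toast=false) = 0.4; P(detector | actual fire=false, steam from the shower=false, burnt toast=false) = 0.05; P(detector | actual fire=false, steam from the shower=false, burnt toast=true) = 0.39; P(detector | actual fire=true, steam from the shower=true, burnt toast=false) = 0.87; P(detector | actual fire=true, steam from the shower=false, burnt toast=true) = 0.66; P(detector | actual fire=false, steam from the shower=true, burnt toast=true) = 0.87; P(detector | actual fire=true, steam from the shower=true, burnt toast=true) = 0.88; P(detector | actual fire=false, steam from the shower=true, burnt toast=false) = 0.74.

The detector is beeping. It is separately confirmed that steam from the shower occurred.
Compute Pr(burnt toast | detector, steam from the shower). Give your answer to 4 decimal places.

Pr(burnt toast | detector, steam from the shower) ≈ 0.3325

For the numerator, keep only burnt toast=true terms: 0.242730 + 0.018480 = 0.261210
Normalizer over all consistent configurations: 0.74×0.93×0.7 + 0.87×0.93×0.3 + 0.87×0.07×0.7 + 0.88×0.07×0.3 = 0.785580
P(burnt toast | detector, steam from the shower) = 0.261210/0.785580 ≈ 0.3325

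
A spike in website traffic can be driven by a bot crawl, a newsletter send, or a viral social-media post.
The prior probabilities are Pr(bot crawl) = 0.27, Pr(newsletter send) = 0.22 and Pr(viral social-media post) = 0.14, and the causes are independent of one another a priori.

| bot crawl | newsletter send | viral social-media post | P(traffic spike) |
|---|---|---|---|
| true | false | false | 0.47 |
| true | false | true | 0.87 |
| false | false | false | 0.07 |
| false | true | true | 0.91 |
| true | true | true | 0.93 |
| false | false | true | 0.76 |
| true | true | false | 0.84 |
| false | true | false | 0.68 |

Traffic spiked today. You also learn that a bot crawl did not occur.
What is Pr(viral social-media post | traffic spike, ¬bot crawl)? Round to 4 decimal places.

Numerator (weight on configurations with viral social-media post): 0.082992 + 0.028028 = 0.111020
Normalizer over all consistent configurations: 0.07×0.78×0.86 + 0.76×0.78×0.14 + 0.68×0.22×0.86 + 0.91×0.22×0.14 = 0.286632
P(viral social-media post | traffic spike, ¬bot crawl) = 0.111020/0.286632 ≈ 0.3873

Pr(viral social-media post | traffic spike, ¬bot crawl) ≈ 0.3873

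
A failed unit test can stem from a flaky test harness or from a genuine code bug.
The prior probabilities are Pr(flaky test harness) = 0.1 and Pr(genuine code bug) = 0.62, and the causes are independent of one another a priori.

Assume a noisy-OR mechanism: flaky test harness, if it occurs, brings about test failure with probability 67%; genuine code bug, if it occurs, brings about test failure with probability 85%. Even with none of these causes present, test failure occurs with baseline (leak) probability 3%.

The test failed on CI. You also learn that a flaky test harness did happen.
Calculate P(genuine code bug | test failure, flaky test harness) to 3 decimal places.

P(genuine code bug | test failure, flaky test harness) ≈ 0.696

Under noisy-OR, P(test failure | causes) = 1 − (1−0.03)·∏(1−qᵢ) over the active causes.
By total probability over both values of genuine code bug:
  P(test failure | flaky test harness) = 0.6799*0.38 + 0.951985*0.62
        = 0.258362 + 0.590231 = 0.848593
The terms with genuine code bug present sum to 0.590231, so
  P(genuine code bug | test failure, flaky test harness) = 0.590231 / 0.848593 ≈ 0.696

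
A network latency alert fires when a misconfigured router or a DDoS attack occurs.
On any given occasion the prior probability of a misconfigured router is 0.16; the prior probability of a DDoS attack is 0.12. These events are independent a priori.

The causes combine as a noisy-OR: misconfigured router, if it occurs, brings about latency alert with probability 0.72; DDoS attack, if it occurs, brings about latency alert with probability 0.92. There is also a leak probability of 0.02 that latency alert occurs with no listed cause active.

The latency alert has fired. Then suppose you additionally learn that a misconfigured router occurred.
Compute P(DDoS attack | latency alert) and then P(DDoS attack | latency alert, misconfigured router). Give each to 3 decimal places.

P(DDoS attack | latency alert) ≈ 0.488; P(DDoS attack | latency alert, misconfigured router) ≈ 0.155

Under noisy-OR, P(latency alert | causes) = 1 − (1−0.02)·∏(1−qᵢ) over the active causes.
For the numerator, keep only DDoS attack=true terms: 0.092897 + 0.018779 = 0.111676
Denominator P(latency alert): 0.02×0.84×0.88 + 0.9216×0.84×0.12 + 0.7256×0.16×0.88 + 0.978048×0.16×0.12 = 0.228624
Posterior = 0.111676 / 0.228624 ≈ 0.488

With the extra evidence:
Sum P(latency alert|·) weighted by the priors over both values of DDoS attack:
  P(latency alert | misconfigured router) = 0.7256×0.88 + 0.978048×0.12
        = 0.638528 + 0.117366 = 0.755894
The terms with DDoS attack present sum to 0.117366, so
  P(DDoS attack | latency alert, misconfigured router) = 0.117366 / 0.755894 ≈ 0.155
Conditioning on misconfigured router lowers the posterior on DDoS attack: the classic explaining-away effect in a common-effect structure.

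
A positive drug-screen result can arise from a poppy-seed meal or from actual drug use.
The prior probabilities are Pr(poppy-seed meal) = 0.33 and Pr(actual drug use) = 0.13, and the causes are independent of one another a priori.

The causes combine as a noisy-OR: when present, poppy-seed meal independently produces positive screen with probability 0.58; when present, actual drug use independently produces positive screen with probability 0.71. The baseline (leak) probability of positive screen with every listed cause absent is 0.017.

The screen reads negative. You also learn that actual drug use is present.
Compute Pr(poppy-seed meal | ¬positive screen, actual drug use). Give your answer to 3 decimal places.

Under noisy-OR, P(positive screen | causes) = 1 − (1−0.017)·∏(1−qᵢ) over the active causes.
Enumerate both values of poppy-seed meal and weight by the priors:
  P(¬positive screen | actual drug use) = 0.28507×0.67 + 0.119729×0.33
        = 0.190997 + 0.039511 = 0.230508
Configurations with poppy-seed meal contribute 0.039511, so
  P(poppy-seed meal | ¬positive screen, actual drug use) = 0.039511 / 0.230508 ≈ 0.171

Pr(poppy-seed meal | ¬positive screen, actual drug use) ≈ 0.171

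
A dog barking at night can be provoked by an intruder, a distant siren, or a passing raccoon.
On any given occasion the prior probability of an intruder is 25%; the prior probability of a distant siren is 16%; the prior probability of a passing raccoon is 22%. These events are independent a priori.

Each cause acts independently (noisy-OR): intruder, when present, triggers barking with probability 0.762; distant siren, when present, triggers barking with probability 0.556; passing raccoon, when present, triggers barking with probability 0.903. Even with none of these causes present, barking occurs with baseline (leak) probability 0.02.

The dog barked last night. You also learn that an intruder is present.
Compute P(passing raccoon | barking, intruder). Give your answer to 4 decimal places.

Under noisy-OR, P(barking | causes) = 1 − (1−0.02)·∏(1−qᵢ) over the active causes.
By total probability over the 4 (distant siren, passing raccoon) configurations:
  P(barking | intruder) = 0.76676*0.84*0.78 + 0.977376*0.84*0.22 + 0.896441*0.16*0.78 + 0.989955*0.16*0.22
        = 0.502381 + 0.180619 + 0.111876 + 0.034846 = 0.829722
Keeping only the passing raccoon-present terms gives 0.215465, so
  P(passing raccoon | barking, intruder) = 0.215465 / 0.829722 ≈ 0.2597

P(passing raccoon | barking, intruder) ≈ 0.2597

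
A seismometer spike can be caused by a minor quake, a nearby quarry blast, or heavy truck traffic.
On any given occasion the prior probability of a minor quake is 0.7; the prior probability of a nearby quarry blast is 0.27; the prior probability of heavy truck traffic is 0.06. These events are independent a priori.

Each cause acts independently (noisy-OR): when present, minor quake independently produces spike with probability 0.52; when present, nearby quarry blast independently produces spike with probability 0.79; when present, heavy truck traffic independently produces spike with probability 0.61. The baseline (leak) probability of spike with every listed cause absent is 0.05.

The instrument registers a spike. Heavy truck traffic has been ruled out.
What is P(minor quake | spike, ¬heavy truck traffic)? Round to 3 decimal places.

Under noisy-OR, P(spike | causes) = 1 − (1−0.05)·∏(1−qᵢ) over the active causes.
P(spike | ¬heavy truck traffic) = 0.05*0.3*0.73 + 0.8005*0.3*0.27 + 0.544*0.7*0.73 + 0.90424*0.7*0.27 = 0.010950 + 0.064840 + 0.277984 + 0.170901 = 0.524675
Of this, 0.448885 comes from 0.277984 + 0.170901 (the minor quake=true cases).
P(minor quake | spike, ¬heavy truck traffic) = 0.448885 / 0.524675 ≈ 0.856

P(minor quake | spike, ¬heavy truck traffic) ≈ 0.856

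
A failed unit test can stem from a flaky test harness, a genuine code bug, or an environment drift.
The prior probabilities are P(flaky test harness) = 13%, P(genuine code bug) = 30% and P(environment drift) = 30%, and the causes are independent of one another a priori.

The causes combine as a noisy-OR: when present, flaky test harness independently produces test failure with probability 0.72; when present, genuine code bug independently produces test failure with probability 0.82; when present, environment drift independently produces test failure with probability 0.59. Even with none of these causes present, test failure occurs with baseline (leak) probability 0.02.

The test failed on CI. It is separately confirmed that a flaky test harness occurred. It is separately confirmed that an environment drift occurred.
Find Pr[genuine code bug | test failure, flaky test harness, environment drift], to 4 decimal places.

Pr[genuine code bug | test failure, flaky test harness, environment drift] ≈ 0.3212

Under noisy-OR, P(test failure | causes) = 1 − (1−0.02)·∏(1−qᵢ) over the active causes.
By total probability over both values of genuine code bug:
  P(test failure | flaky test harness, environment drift) = 0.887496·0.7 + 0.979749·0.3
        = 0.621247 + 0.293925 = 0.915172
Configurations with genuine code bug contribute 0.293925, so
  P(genuine code bug | test failure, flaky test harness, environment drift) = 0.293925 / 0.915172 ≈ 0.3212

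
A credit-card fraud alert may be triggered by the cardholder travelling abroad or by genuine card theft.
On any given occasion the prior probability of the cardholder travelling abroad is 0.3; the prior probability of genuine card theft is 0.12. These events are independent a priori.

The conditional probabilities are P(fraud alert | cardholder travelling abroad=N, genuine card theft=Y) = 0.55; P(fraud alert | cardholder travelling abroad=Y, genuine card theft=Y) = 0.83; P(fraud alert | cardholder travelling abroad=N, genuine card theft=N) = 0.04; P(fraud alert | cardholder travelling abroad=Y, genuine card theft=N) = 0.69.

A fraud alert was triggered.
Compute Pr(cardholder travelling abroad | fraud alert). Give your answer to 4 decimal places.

Pr(cardholder travelling abroad | fraud alert) ≈ 0.7496

P(fraud alert) = 0.04×0.7×0.88 + 0.55×0.7×0.12 + 0.69×0.3×0.88 + 0.83×0.3×0.12 = 0.024640 + 0.046200 + 0.182160 + 0.029880 = 0.282880
Restricting to configurations with cardholder travelling abroad present: 0.182160 + 0.029880 = 0.212040.
P(cardholder travelling abroad | fraud alert) = 0.212040 / 0.282880 ≈ 0.7496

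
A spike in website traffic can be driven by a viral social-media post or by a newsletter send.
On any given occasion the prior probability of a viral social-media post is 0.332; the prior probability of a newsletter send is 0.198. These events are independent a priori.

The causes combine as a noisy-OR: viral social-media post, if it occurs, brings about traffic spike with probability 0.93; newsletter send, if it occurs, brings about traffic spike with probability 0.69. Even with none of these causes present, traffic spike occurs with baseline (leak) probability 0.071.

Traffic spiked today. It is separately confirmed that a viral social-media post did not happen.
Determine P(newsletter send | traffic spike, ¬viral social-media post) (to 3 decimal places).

Under noisy-OR, P(traffic spike | causes) = 1 − (1−0.071)·∏(1−qᵢ) over the active causes.
P(traffic spike | ¬viral social-media post) = 0.071·0.802 + 0.71201·0.198 = 0.056942 + 0.140978 = 0.197920
Restricting to configurations with newsletter send present: 0.71201·0.198 = 0.140978.
So P(newsletter send | traffic spike, ¬viral social-media post) = 0.140978/0.197920 ≈ 0.712.

P(newsletter send | traffic spike, ¬viral social-media post) ≈ 0.712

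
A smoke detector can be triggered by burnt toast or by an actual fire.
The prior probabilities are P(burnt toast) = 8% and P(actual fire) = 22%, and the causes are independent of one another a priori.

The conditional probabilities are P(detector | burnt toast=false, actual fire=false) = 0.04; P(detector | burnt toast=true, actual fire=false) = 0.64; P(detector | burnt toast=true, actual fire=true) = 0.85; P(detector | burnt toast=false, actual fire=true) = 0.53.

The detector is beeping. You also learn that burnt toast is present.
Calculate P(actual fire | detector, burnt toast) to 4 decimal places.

P(actual fire | detector, burnt toast) ≈ 0.2725

P(detector | burnt toast) = 0.64*0.78 + 0.85*0.22 = 0.499200 + 0.187000 = 0.686200
Restricting to configurations with actual fire present: 0.85*0.22 = 0.187000.
Hence the posterior is 0.187000/0.686200 ≈ 0.2725.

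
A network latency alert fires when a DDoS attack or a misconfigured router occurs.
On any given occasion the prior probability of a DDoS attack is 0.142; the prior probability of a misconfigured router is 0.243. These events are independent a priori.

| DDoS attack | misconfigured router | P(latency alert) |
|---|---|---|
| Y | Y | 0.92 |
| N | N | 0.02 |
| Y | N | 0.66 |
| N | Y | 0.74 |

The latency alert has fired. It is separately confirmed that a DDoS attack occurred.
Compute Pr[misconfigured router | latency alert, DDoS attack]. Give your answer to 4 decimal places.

Pr[misconfigured router | latency alert, DDoS attack] ≈ 0.3091

P(latency alert | DDoS attack) = 0.66×0.757 + 0.92×0.243 = 0.499620 + 0.223560 = 0.723180
Restricting to configurations with misconfigured router present: 0.92×0.243 = 0.223560.
So P(misconfigured router | latency alert, DDoS attack) = 0.223560/0.723180 ≈ 0.3091.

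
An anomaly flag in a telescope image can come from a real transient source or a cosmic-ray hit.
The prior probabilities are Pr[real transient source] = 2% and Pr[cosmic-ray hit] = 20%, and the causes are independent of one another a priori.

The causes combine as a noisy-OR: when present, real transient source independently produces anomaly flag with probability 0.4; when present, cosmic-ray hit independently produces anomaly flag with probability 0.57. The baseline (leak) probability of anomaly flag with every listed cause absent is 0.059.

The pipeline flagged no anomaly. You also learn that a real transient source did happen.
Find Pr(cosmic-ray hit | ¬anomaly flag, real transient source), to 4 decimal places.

Under noisy-OR, P(anomaly flag | causes) = 1 − (1−0.059)·∏(1−qᵢ) over the active causes.
Numerator (weight on configurations with cosmic-ray hit): 0.242778×0.2 = 0.048556
Normalizer over all consistent configurations: 0.5646×0.8 + 0.242778×0.2 = 0.500236
Posterior = 0.048556 / 0.500236 ≈ 0.0971

Pr(cosmic-ray hit | ¬anomaly flag, real transient source) ≈ 0.0971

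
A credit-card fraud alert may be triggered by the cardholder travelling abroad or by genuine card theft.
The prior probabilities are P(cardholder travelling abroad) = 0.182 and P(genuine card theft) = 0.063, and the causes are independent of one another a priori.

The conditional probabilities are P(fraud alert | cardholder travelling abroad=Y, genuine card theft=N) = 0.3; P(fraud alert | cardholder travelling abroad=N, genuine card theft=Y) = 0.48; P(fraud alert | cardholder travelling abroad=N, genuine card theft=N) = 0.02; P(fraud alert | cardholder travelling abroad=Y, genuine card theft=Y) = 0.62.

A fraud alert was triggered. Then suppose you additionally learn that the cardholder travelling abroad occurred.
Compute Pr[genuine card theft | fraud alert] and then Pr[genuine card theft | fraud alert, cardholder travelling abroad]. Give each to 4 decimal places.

Pr[genuine card theft | fraud alert] ≈ 0.3238; Pr[genuine card theft | fraud alert, cardholder travelling abroad] ≈ 0.1220

P(fraud alert) = 0.02*0.818*0.937 + 0.48*0.818*0.063 + 0.3*0.182*0.937 + 0.62*0.182*0.063 = 0.015329 + 0.024736 + 0.051160 + 0.007109 = 0.098334
The genuine card theft-present share is 0.024736 + 0.007109 = 0.031845.
Hence the posterior is 0.031845/0.098334 ≈ 0.3238.

With the extra evidence:
P(fraud alert | cardholder travelling abroad) = 0.3*0.937 + 0.62*0.063 = 0.281100 + 0.039060 = 0.320160
Restricting to configurations with genuine card theft present: 0.62*0.063 = 0.039060.
P(genuine card theft | fraud alert, cardholder travelling abroad) = 0.039060 / 0.320160 ≈ 0.1220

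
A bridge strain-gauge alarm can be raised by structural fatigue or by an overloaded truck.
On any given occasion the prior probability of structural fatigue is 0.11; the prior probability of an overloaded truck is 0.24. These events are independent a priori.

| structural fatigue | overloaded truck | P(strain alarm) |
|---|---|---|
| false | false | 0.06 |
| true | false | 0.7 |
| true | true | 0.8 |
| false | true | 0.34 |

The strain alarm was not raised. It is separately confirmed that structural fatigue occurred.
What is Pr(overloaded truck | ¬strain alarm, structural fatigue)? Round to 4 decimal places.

By total probability over both values of overloaded truck:
  P(¬strain alarm | structural fatigue) = 0.3·0.76 + 0.2·0.24
        = 0.228000 + 0.048000 = 0.276000
Keeping only the overloaded truck-present terms gives 0.048000, so
  P(overloaded truck | ¬strain alarm, structural fatigue) = 0.048000 / 0.276000 ≈ 0.1739

Pr(overloaded truck | ¬strain alarm, structural fatigue) ≈ 0.1739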